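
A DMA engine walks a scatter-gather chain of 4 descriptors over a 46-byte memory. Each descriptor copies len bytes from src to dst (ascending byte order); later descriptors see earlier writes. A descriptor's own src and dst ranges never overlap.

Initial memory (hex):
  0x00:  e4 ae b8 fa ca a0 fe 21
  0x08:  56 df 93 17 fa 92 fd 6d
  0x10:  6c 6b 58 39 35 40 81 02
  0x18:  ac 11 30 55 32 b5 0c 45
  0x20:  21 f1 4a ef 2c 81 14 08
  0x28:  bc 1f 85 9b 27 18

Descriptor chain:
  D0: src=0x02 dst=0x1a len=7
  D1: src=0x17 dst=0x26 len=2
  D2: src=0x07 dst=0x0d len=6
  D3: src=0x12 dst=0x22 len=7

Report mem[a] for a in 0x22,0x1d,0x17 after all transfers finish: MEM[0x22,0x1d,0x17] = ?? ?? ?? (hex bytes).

MEM[0x22,0x1d,0x17] = fa a0 02

D0: mem[0x1a..0x20] <- [b8 fa ca a0 fe 21 56]
D1: mem[0x26..0x27] <- [02 ac]
D2: mem[0x0d..0x12] <- [21 56 df 93 17 fa]
D3: mem[0x22..0x28] <- [fa 39 35 40 81 02 ac]
query mem[0x22]=0xfa, mem[0x1d]=0xa0, mem[0x17]=0x02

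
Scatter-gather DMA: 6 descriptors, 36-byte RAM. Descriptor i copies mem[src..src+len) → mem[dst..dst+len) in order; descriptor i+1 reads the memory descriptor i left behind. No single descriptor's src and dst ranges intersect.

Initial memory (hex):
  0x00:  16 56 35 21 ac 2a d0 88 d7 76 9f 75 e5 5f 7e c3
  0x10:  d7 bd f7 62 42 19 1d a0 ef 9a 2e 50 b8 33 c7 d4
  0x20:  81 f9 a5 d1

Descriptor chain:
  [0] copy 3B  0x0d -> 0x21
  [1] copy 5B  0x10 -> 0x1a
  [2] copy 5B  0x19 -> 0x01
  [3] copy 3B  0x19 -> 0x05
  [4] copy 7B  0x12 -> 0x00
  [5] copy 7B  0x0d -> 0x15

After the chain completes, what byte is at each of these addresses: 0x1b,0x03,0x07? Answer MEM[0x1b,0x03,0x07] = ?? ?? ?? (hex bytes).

#0 dst[0x21+3] := {0x5f,0x7e,0xc3}
#1 dst[0x1a+5] := {0xd7,0xbd,0xf7,0x62,0x42}
#2 dst[0x01+5] := {0x9a,0xd7,0xbd,0xf7,0x62}
#3 dst[0x05+3] := {0x9a,0xd7,0xbd}
#4 dst[0x00+7] := {0xf7,0x62,0x42,0x19,0x1d,0xa0,0xef}
#5 dst[0x15+7] := {0x5f,0x7e,0xc3,0xd7,0xbd,0xf7,0x62}
query mem[0x1b]=0x62, mem[0x03]=0x19, mem[0x07]=0xbd

MEM[0x1b,0x03,0x07] = 62 19 bd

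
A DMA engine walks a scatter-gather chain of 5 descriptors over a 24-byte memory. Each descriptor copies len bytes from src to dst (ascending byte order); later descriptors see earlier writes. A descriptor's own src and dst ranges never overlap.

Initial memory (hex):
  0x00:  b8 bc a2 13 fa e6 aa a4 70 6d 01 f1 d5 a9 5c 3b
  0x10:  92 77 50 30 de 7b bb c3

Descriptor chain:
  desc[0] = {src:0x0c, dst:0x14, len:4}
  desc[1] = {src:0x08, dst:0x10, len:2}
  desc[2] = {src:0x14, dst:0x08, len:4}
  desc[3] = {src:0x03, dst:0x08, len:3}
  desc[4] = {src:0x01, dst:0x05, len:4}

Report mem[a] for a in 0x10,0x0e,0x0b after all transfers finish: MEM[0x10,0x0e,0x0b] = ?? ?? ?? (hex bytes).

#0 dst[0x14+4] := {0xd5,0xa9,0x5c,0x3b}
#1 dst[0x10+2] := {0x70,0x6d}
#2 dst[0x08+4] := {0xd5,0xa9,0x5c,0x3b}
#3 dst[0x08+3] := {0x13,0xfa,0xe6}
#4 dst[0x05+4] := {0xbc,0xa2,0x13,0xfa}
query mem[0x10]=0x70, mem[0x0e]=0x5c, mem[0x0b]=0x3b

MEM[0x10,0x0e,0x0b] = 70 5c 3b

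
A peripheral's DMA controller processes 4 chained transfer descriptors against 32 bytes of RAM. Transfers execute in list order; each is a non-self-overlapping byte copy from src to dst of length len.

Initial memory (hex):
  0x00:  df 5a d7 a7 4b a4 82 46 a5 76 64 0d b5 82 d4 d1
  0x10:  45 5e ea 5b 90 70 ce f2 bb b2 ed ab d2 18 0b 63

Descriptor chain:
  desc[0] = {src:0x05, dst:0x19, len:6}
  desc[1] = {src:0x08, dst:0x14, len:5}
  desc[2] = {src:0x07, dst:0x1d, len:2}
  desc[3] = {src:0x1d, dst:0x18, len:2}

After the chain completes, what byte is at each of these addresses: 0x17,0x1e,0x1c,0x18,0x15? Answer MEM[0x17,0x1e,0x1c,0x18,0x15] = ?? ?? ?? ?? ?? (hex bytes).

D0: mem[0x19..0x1e] <- [a4 82 46 a5 76 64]
D1: mem[0x14..0x18] <- [a5 76 64 0d b5]
D2: mem[0x1d..0x1e] <- [46 a5]
D3: mem[0x18..0x19] <- [46 a5]
query mem[0x17]=0x0d, mem[0x1e]=0xa5, mem[0x1c]=0xa5, mem[0x18]=0x46, mem[0x15]=0x76

MEM[0x17,0x1e,0x1c,0x18,0x15] = 0d a5 a5 46 76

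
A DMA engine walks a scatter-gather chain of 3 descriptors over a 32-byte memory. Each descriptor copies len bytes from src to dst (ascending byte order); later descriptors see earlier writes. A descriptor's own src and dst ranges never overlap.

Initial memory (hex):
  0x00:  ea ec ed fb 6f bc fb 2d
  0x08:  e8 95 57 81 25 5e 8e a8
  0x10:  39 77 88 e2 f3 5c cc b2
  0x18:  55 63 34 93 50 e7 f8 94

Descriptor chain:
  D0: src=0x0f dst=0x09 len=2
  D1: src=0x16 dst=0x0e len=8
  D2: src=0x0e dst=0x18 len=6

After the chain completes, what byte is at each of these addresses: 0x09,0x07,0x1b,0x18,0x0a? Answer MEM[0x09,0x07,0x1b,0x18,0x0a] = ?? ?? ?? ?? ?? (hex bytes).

  after D0: wrote 2B at 0x09 = a839
  after D1: wrote 8B at 0x0e = ccb25563349350e7
  after D2: wrote 6B at 0x18 = ccb255633493
query mem[0x09]=0xa8, mem[0x07]=0x2d, mem[0x1b]=0x63, mem[0x18]=0xcc, mem[0x0a]=0x39

MEM[0x09,0x07,0x1b,0x18,0x0a] = a8 2d 63 cc 39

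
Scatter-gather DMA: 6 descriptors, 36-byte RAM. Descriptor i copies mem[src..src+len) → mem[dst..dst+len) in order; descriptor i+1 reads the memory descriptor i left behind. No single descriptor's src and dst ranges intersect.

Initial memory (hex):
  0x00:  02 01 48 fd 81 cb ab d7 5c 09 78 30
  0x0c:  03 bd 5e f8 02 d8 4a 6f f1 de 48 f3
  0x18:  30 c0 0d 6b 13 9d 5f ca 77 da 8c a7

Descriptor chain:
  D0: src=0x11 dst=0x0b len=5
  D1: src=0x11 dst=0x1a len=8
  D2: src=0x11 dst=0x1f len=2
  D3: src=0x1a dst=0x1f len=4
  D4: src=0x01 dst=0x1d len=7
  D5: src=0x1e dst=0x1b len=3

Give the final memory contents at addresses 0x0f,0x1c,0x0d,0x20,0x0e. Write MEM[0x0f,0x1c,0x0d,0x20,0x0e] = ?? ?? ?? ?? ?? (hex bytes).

[0] 0x11->0x0b len=5 : d8 4a 6f f1 de
[1] 0x11->0x1a len=8 : d8 4a 6f f1 de 48 f3 30
[2] 0x11->0x1f len=2 : d8 4a
[3] 0x1a->0x1f len=4 : d8 4a 6f f1
[4] 0x01->0x1d len=7 : 01 48 fd 81 cb ab d7
[5] 0x1e->0x1b len=3 : 48 fd 81
query mem[0x0f]=0xde, mem[0x1c]=0xfd, mem[0x0d]=0x6f, mem[0x20]=0x81, mem[0x0e]=0xf1

MEM[0x0f,0x1c,0x0d,0x20,0x0e] = de fd 6f 81 f1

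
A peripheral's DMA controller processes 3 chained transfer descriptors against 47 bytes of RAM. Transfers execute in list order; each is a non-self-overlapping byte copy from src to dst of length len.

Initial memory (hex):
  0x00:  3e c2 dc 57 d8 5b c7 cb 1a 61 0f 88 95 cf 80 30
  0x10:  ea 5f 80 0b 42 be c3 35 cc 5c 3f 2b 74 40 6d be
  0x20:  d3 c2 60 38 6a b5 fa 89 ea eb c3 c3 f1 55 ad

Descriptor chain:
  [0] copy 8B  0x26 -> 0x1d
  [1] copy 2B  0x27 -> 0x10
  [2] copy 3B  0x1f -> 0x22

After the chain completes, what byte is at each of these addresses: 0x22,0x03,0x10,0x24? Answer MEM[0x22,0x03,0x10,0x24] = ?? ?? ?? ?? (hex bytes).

#0 dst[0x1d+8] := {0xfa,0x89,0xea,0xeb,0xc3,0xc3,0xf1,0x55}
#1 dst[0x10+2] := {0x89,0xea}
#2 dst[0x22+3] := {0xea,0xeb,0xc3}
query mem[0x22]=0xea, mem[0x03]=0x57, mem[0x10]=0x89, mem[0x24]=0xc3

MEM[0x22,0x03,0x10,0x24] = ea 57 89 c3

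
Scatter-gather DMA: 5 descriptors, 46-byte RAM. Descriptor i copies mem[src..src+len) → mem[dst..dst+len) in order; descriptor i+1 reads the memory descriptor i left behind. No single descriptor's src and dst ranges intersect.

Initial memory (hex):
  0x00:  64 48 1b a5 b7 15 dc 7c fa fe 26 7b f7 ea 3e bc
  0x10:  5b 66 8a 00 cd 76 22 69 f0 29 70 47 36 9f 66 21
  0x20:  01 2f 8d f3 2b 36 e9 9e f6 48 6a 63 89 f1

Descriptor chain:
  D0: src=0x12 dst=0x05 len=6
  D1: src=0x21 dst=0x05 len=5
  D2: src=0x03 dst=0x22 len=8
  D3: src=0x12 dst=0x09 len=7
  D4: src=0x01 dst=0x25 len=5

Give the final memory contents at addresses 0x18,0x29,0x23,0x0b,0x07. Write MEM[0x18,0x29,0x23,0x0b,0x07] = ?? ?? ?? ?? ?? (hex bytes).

  after D0: wrote 6B at 0x05 = 8a00cd762269
  after D1: wrote 5B at 0x05 = 2f8df32b36
  after D2: wrote 8B at 0x22 = a5b72f8df32b3669
  after D3: wrote 7B at 0x09 = 8a00cd762269f0
  after D4: wrote 5B at 0x25 = 481ba5b72f
query mem[0x18]=0xf0, mem[0x29]=0x2f, mem[0x23]=0xb7, mem[0x0b]=0xcd, mem[0x07]=0xf3

MEM[0x18,0x29,0x23,0x0b,0x07] = f0 2f b7 cd f3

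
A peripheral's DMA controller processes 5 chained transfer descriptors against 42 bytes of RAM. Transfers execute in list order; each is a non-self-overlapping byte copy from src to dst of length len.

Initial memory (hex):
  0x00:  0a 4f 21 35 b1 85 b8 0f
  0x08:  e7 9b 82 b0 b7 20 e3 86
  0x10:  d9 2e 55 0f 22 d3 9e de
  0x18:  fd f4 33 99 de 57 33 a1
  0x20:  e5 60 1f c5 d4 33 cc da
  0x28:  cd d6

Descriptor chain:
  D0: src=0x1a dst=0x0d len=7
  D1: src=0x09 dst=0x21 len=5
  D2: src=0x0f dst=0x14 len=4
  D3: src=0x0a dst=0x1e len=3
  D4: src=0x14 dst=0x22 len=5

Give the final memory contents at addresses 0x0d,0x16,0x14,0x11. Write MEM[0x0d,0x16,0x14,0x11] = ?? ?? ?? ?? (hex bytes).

MEM[0x0d,0x16,0x14,0x11] = 33 33 de 33

[0] 0x1a->0x0d len=7 : 33 99 de 57 33 a1 e5
[1] 0x09->0x21 len=5 : 9b 82 b0 b7 33
[2] 0x0f->0x14 len=4 : de 57 33 a1
[3] 0x0a->0x1e len=3 : 82 b0 b7
[4] 0x14->0x22 len=5 : de 57 33 a1 fd
query mem[0x0d]=0x33, mem[0x16]=0x33, mem[0x14]=0xde, mem[0x11]=0x33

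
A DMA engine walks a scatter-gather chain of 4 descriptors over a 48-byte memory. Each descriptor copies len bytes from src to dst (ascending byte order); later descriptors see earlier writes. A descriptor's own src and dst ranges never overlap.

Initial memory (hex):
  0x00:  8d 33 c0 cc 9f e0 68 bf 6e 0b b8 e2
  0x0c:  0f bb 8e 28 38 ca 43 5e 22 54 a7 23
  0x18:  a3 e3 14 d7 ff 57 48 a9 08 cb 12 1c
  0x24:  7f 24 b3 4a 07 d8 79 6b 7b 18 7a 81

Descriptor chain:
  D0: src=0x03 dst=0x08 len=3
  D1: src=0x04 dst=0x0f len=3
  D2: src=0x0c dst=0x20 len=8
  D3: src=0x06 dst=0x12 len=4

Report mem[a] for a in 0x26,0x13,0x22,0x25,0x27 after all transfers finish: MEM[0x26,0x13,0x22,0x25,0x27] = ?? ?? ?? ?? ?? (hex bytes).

[0] 0x03->0x08 len=3 : cc 9f e0
[1] 0x04->0x0f len=3 : 9f e0 68
[2] 0x0c->0x20 len=8 : 0f bb 8e 9f e0 68 43 5e
[3] 0x06->0x12 len=4 : 68 bf cc 9f
query mem[0x26]=0x43, mem[0x13]=0xbf, mem[0x22]=0x8e, mem[0x25]=0x68, mem[0x27]=0x5e

MEM[0x26,0x13,0x22,0x25,0x27] = 43 bf 8e 68 5e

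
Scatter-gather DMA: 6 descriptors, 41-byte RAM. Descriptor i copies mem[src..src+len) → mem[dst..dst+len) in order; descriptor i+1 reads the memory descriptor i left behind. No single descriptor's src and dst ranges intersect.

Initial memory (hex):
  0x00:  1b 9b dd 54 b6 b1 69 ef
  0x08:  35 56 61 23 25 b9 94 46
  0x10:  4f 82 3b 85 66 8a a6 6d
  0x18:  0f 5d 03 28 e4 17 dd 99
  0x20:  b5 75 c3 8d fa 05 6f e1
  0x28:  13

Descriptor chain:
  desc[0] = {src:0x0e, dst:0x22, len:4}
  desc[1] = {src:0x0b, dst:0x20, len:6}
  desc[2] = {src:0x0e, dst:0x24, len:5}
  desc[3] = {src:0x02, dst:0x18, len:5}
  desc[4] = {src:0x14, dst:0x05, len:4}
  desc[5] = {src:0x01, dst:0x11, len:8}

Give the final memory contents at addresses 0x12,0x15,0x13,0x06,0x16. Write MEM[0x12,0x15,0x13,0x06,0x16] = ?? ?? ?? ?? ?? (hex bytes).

MEM[0x12,0x15,0x13,0x06,0x16] = dd 66 54 8a 8a

#0 dst[0x22+4] := {0x94,0x46,0x4f,0x82}
#1 dst[0x20+6] := {0x23,0x25,0xb9,0x94,0x46,0x4f}
#2 dst[0x24+5] := {0x94,0x46,0x4f,0x82,0x3b}
#3 dst[0x18+5] := {0xdd,0x54,0xb6,0xb1,0x69}
#4 dst[0x05+4] := {0x66,0x8a,0xa6,0x6d}
#5 dst[0x11+8] := {0x9b,0xdd,0x54,0xb6,0x66,0x8a,0xa6,0x6d}
query mem[0x12]=0xdd, mem[0x15]=0x66, mem[0x13]=0x54, mem[0x06]=0x8a, mem[0x16]=0x8a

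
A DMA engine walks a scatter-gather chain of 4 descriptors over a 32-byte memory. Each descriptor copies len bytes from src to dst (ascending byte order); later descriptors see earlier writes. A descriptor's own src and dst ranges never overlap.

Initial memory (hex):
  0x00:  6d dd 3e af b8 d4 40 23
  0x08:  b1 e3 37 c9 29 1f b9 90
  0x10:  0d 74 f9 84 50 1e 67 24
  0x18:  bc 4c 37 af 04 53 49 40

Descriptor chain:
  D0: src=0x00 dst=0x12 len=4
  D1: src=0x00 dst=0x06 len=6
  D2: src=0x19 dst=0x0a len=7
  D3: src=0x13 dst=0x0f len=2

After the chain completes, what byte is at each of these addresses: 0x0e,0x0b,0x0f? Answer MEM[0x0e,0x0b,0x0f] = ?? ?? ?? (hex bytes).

MEM[0x0e,0x0b,0x0f] = 53 37 dd

  after D0: wrote 4B at 0x12 = 6ddd3eaf
  after D1: wrote 6B at 0x06 = 6ddd3eafb8d4
  after D2: wrote 7B at 0x0a = 4c37af04534940
  after D3: wrote 2B at 0x0f = dd3e
query mem[0x0e]=0x53, mem[0x0b]=0x37, mem[0x0f]=0xdd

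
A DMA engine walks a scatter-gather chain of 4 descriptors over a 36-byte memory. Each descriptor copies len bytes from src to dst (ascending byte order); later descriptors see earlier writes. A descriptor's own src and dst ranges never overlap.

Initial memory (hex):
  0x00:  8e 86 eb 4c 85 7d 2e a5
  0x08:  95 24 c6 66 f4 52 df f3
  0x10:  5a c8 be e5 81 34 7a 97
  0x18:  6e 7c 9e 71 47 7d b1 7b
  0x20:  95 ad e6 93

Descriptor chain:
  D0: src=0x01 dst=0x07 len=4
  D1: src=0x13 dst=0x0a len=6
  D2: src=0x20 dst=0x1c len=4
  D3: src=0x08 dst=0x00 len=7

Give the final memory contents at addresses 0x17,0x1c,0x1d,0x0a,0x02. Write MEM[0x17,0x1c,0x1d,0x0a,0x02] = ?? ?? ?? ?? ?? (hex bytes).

MEM[0x17,0x1c,0x1d,0x0a,0x02] = 97 95 ad e5 e5

#0 dst[0x07+4] := {0x86,0xeb,0x4c,0x85}
#1 dst[0x0a+6] := {0xe5,0x81,0x34,0x7a,0x97,0x6e}
#2 dst[0x1c+4] := {0x95,0xad,0xe6,0x93}
#3 dst[0x00+7] := {0xeb,0x4c,0xe5,0x81,0x34,0x7a,0x97}
query mem[0x17]=0x97, mem[0x1c]=0x95, mem[0x1d]=0xad, mem[0x0a]=0xe5, mem[0x02]=0xe5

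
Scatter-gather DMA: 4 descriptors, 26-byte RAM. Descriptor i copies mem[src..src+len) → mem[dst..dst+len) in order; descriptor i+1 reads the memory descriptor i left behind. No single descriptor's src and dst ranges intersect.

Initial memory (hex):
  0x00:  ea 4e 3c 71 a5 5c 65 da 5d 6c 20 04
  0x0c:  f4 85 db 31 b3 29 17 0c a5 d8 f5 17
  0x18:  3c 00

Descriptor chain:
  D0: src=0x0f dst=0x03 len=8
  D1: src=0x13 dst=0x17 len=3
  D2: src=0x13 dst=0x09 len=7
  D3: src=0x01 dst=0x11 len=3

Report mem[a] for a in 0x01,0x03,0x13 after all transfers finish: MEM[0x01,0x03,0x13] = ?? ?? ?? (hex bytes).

#0 dst[0x03+8] := {0x31,0xb3,0x29,0x17,0x0c,0xa5,0xd8,0xf5}
#1 dst[0x17+3] := {0x0c,0xa5,0xd8}
#2 dst[0x09+7] := {0x0c,0xa5,0xd8,0xf5,0x0c,0xa5,0xd8}
#3 dst[0x11+3] := {0x4e,0x3c,0x31}
query mem[0x01]=0x4e, mem[0x03]=0x31, mem[0x13]=0x31

MEM[0x01,0x03,0x13] = 4e 31 31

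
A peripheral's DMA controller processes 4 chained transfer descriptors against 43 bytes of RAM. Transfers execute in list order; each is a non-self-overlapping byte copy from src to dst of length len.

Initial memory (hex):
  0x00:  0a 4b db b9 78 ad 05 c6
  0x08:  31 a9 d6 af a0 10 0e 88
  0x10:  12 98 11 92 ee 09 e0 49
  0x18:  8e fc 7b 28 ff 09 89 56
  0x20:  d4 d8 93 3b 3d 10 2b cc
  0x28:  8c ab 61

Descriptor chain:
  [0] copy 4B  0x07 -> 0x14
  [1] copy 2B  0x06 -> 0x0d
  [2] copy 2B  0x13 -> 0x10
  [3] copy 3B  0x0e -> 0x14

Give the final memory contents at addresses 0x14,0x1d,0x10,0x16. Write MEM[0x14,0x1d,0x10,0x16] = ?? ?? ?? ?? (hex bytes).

MEM[0x14,0x1d,0x10,0x16] = c6 09 92 92

  after D0: wrote 4B at 0x14 = c631a9d6
  after D1: wrote 2B at 0x0d = 05c6
  after D2: wrote 2B at 0x10 = 92c6
  after D3: wrote 3B at 0x14 = c68892
query mem[0x14]=0xc6, mem[0x1d]=0x09, mem[0x10]=0x92, mem[0x16]=0x92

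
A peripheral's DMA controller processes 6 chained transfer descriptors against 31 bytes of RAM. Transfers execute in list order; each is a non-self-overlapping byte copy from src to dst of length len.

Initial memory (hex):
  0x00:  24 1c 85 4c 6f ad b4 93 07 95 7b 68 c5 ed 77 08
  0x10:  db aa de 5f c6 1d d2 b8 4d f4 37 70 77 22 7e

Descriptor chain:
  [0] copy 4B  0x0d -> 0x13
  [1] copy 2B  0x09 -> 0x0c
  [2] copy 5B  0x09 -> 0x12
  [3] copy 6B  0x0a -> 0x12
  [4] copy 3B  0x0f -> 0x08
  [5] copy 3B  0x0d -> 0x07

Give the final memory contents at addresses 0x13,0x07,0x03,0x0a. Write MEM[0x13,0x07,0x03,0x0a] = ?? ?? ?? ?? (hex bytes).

#0 dst[0x13+4] := {0xed,0x77,0x08,0xdb}
#1 dst[0x0c+2] := {0x95,0x7b}
#2 dst[0x12+5] := {0x95,0x7b,0x68,0x95,0x7b}
#3 dst[0x12+6] := {0x7b,0x68,0x95,0x7b,0x77,0x08}
#4 dst[0x08+3] := {0x08,0xdb,0xaa}
#5 dst[0x07+3] := {0x7b,0x77,0x08}
query mem[0x13]=0x68, mem[0x07]=0x7b, mem[0x03]=0x4c, mem[0x0a]=0xaa

MEM[0x13,0x07,0x03,0x0a] = 68 7b 4c aa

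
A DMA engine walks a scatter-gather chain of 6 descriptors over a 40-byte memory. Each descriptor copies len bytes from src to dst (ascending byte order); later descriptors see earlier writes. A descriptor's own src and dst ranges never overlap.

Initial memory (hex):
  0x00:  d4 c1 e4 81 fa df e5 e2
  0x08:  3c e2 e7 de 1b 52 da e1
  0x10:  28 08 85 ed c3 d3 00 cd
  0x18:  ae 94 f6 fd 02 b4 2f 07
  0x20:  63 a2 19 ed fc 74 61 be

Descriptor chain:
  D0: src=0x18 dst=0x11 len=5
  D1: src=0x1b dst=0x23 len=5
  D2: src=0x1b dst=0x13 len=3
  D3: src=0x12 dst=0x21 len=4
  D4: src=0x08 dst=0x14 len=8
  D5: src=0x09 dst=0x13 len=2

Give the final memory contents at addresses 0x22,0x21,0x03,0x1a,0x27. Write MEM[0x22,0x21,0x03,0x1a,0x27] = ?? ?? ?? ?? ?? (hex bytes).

MEM[0x22,0x21,0x03,0x1a,0x27] = fd 94 81 da 07

D0: mem[0x11..0x15] <- [ae 94 f6 fd 02]
D1: mem[0x23..0x27] <- [fd 02 b4 2f 07]
D2: mem[0x13..0x15] <- [fd 02 b4]
D3: mem[0x21..0x24] <- [94 fd 02 b4]
D4: mem[0x14..0x1b] <- [3c e2 e7 de 1b 52 da e1]
D5: mem[0x13..0x14] <- [e2 e7]
query mem[0x22]=0xfd, mem[0x21]=0x94, mem[0x03]=0x81, mem[0x1a]=0xda, mem[0x27]=0x07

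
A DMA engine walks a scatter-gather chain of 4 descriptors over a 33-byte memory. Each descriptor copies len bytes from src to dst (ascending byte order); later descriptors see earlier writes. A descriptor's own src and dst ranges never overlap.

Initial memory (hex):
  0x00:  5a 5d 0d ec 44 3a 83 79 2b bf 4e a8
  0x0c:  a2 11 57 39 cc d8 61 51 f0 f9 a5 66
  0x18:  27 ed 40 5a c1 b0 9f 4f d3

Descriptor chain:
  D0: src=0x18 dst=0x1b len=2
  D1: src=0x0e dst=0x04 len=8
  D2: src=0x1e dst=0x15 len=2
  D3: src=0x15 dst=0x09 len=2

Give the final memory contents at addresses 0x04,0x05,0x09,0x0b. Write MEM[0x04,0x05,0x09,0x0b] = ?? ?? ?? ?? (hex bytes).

[0] 0x18->0x1b len=2 : 27 ed
[1] 0x0e->0x04 len=8 : 57 39 cc d8 61 51 f0 f9
[2] 0x1e->0x15 len=2 : 9f 4f
[3] 0x15->0x09 len=2 : 9f 4f
query mem[0x04]=0x57, mem[0x05]=0x39, mem[0x09]=0x9f, mem[0x0b]=0xf9

MEM[0x04,0x05,0x09,0x0b] = 57 39 9f f9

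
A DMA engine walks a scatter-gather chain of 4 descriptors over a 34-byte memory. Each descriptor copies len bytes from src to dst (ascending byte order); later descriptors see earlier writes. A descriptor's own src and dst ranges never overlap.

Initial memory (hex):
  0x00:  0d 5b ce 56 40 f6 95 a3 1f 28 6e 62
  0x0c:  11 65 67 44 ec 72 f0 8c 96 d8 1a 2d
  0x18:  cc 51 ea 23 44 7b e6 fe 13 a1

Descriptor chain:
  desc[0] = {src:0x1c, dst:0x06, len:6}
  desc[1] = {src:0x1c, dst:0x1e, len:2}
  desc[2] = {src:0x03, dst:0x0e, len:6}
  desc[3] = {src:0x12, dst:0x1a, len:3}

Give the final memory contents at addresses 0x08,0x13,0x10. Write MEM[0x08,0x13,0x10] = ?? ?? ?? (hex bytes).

MEM[0x08,0x13,0x10] = e6 e6 f6

  after D0: wrote 6B at 0x06 = 447be6fe13a1
  after D1: wrote 2B at 0x1e = 447b
  after D2: wrote 6B at 0x0e = 5640f6447be6
  after D3: wrote 3B at 0x1a = 7be696
query mem[0x08]=0xe6, mem[0x13]=0xe6, mem[0x10]=0xf6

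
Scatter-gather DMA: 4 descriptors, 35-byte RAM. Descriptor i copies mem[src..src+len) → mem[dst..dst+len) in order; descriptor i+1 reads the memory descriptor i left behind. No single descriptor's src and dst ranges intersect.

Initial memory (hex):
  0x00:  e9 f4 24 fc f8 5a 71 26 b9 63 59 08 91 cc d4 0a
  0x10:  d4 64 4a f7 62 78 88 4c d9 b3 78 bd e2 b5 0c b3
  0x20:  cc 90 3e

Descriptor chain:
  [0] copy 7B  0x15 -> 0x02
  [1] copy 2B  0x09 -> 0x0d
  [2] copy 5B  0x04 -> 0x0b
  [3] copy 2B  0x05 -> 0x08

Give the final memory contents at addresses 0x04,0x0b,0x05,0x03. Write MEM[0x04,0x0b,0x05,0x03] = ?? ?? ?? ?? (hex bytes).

MEM[0x04,0x0b,0x05,0x03] = 4c 4c d9 88

[0] 0x15->0x02 len=7 : 78 88 4c d9 b3 78 bd
[1] 0x09->0x0d len=2 : 63 59
[2] 0x04->0x0b len=5 : 4c d9 b3 78 bd
[3] 0x05->0x08 len=2 : d9 b3
query mem[0x04]=0x4c, mem[0x0b]=0x4c, mem[0x05]=0xd9, mem[0x03]=0x88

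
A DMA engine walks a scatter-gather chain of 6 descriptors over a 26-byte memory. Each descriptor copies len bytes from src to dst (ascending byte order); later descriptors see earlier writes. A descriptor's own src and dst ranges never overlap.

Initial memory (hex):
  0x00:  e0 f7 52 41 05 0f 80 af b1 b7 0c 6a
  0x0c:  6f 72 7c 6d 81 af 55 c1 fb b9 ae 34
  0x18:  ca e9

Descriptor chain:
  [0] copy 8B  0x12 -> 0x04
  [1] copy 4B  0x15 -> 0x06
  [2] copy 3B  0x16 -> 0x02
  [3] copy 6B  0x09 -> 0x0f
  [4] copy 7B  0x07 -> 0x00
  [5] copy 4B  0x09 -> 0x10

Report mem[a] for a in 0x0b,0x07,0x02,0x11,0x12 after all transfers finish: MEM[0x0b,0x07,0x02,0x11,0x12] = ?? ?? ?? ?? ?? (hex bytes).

[0] 0x12->0x04 len=8 : 55 c1 fb b9 ae 34 ca e9
[1] 0x15->0x06 len=4 : b9 ae 34 ca
[2] 0x16->0x02 len=3 : ae 34 ca
[3] 0x09->0x0f len=6 : ca ca e9 6f 72 7c
[4] 0x07->0x00 len=7 : ae 34 ca ca e9 6f 72
[5] 0x09->0x10 len=4 : ca ca e9 6f
query mem[0x0b]=0xe9, mem[0x07]=0xae, mem[0x02]=0xca, mem[0x11]=0xca, mem[0x12]=0xe9

MEM[0x0b,0x07,0x02,0x11,0x12] = e9 ae ca ca e9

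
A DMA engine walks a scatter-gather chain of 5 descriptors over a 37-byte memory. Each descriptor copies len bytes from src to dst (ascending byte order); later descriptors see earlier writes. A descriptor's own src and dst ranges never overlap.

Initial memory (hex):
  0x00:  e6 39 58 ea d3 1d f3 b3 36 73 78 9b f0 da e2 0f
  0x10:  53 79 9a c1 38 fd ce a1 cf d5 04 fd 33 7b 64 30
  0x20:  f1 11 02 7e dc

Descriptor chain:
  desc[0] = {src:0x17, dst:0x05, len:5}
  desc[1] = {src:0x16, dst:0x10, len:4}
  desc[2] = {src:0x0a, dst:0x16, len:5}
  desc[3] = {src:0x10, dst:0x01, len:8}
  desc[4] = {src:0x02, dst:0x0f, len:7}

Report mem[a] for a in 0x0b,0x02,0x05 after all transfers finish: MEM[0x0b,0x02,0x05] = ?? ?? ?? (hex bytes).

#0 dst[0x05+5] := {0xa1,0xcf,0xd5,0x04,0xfd}
#1 dst[0x10+4] := {0xce,0xa1,0xcf,0xd5}
#2 dst[0x16+5] := {0x78,0x9b,0xf0,0xda,0xe2}
#3 dst[0x01+8] := {0xce,0xa1,0xcf,0xd5,0x38,0xfd,0x78,0x9b}
#4 dst[0x0f+7] := {0xa1,0xcf,0xd5,0x38,0xfd,0x78,0x9b}
query mem[0x0b]=0x9b, mem[0x02]=0xa1, mem[0x05]=0x38

MEM[0x0b,0x02,0x05] = 9b a1 38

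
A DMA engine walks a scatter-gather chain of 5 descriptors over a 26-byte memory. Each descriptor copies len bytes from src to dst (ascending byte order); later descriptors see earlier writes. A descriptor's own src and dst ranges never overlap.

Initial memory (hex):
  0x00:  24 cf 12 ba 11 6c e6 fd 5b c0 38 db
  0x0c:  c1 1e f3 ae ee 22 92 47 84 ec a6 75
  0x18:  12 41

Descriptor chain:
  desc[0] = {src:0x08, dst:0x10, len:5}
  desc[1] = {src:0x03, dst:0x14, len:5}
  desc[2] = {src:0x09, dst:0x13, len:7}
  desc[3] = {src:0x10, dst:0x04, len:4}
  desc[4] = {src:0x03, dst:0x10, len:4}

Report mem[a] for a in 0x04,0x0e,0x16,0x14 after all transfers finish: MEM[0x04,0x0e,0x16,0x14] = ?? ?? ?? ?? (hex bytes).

MEM[0x04,0x0e,0x16,0x14] = 5b f3 c1 38

#0 dst[0x10+5] := {0x5b,0xc0,0x38,0xdb,0xc1}
#1 dst[0x14+5] := {0xba,0x11,0x6c,0xe6,0xfd}
#2 dst[0x13+7] := {0xc0,0x38,0xdb,0xc1,0x1e,0xf3,0xae}
#3 dst[0x04+4] := {0x5b,0xc0,0x38,0xc0}
#4 dst[0x10+4] := {0xba,0x5b,0xc0,0x38}
query mem[0x04]=0x5b, mem[0x0e]=0xf3, mem[0x16]=0xc1, mem[0x14]=0x38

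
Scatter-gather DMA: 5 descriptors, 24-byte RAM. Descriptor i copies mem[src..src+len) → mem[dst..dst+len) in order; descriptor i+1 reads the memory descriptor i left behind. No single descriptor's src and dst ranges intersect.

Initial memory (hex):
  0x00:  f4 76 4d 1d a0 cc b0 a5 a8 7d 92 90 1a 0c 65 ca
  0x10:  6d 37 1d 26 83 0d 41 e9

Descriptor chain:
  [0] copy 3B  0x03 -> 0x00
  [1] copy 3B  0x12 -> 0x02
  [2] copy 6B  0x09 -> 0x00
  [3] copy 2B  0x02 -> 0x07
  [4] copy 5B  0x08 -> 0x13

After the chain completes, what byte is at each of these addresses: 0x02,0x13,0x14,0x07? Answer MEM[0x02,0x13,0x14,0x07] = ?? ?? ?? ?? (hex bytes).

MEM[0x02,0x13,0x14,0x07] = 90 1a 7d 90

#0 dst[0x00+3] := {0x1d,0xa0,0xcc}
#1 dst[0x02+3] := {0x1d,0x26,0x83}
#2 dst[0x00+6] := {0x7d,0x92,0x90,0x1a,0x0c,0x65}
#3 dst[0x07+2] := {0x90,0x1a}
#4 dst[0x13+5] := {0x1a,0x7d,0x92,0x90,0x1a}
query mem[0x02]=0x90, mem[0x13]=0x1a, mem[0x14]=0x7d, mem[0x07]=0x90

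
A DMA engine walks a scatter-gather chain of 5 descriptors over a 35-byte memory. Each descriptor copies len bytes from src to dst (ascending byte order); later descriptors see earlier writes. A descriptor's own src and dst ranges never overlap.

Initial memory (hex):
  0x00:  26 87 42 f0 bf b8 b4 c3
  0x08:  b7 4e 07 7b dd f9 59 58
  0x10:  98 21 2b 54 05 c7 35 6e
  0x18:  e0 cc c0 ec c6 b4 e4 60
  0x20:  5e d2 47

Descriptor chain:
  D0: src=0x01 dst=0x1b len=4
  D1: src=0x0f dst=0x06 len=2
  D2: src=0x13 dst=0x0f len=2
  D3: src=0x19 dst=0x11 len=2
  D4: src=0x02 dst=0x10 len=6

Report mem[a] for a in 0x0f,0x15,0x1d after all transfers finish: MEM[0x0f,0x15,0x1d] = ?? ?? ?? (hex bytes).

MEM[0x0f,0x15,0x1d] = 54 98 f0

  after D0: wrote 4B at 0x1b = 8742f0bf
  after D1: wrote 2B at 0x06 = 5898
  after D2: wrote 2B at 0x0f = 5405
  after D3: wrote 2B at 0x11 = ccc0
  after D4: wrote 6B at 0x10 = 42f0bfb85898
query mem[0x0f]=0x54, mem[0x15]=0x98, mem[0x1d]=0xf0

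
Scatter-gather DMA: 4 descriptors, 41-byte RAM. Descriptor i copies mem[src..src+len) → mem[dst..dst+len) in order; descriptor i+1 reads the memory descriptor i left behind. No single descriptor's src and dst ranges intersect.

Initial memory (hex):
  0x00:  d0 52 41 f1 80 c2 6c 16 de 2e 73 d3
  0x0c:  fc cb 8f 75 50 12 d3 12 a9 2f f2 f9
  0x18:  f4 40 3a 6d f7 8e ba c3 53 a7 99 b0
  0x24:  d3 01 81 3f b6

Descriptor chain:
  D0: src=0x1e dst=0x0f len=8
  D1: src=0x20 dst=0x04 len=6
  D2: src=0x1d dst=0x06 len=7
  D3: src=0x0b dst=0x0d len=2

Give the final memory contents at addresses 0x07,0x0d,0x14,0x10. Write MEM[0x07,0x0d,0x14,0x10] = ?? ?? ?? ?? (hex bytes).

MEM[0x07,0x0d,0x14,0x10] = ba 99 b0 c3

D0: mem[0x0f..0x16] <- [ba c3 53 a7 99 b0 d3 01]
D1: mem[0x04..0x09] <- [53 a7 99 b0 d3 01]
D2: mem[0x06..0x0c] <- [8e ba c3 53 a7 99 b0]
D3: mem[0x0d..0x0e] <- [99 b0]
query mem[0x07]=0xba, mem[0x0d]=0x99, mem[0x14]=0xb0, mem[0x10]=0xc3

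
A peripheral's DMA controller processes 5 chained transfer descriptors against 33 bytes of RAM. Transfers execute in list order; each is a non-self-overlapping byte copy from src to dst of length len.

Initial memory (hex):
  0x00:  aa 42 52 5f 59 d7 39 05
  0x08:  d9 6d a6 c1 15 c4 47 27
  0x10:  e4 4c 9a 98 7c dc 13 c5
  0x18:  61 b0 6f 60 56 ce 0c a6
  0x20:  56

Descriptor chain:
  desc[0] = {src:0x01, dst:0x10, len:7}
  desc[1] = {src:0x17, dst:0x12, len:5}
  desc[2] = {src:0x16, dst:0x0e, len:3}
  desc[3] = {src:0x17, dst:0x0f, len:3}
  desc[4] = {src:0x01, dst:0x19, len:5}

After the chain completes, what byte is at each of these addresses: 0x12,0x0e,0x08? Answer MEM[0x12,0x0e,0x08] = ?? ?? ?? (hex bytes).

MEM[0x12,0x0e,0x08] = c5 60 d9

#0 dst[0x10+7] := {0x42,0x52,0x5f,0x59,0xd7,0x39,0x05}
#1 dst[0x12+5] := {0xc5,0x61,0xb0,0x6f,0x60}
#2 dst[0x0e+3] := {0x60,0xc5,0x61}
#3 dst[0x0f+3] := {0xc5,0x61,0xb0}
#4 dst[0x19+5] := {0x42,0x52,0x5f,0x59,0xd7}
query mem[0x12]=0xc5, mem[0x0e]=0x60, mem[0x08]=0xd9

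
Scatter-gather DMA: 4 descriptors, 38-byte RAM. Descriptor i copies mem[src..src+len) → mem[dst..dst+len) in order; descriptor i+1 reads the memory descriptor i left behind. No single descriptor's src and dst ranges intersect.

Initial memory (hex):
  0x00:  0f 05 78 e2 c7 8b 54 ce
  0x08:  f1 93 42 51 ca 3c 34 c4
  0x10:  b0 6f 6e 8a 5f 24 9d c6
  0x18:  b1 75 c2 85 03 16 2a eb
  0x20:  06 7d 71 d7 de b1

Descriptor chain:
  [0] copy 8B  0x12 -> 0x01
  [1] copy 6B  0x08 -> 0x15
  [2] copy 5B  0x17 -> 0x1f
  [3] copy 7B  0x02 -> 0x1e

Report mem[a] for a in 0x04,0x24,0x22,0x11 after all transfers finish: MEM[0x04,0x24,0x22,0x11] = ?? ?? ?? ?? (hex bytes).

D0: mem[0x01..0x08] <- [6e 8a 5f 24 9d c6 b1 75]
D1: mem[0x15..0x1a] <- [75 93 42 51 ca 3c]
D2: mem[0x1f..0x23] <- [42 51 ca 3c 85]
D3: mem[0x1e..0x24] <- [8a 5f 24 9d c6 b1 75]
query mem[0x04]=0x24, mem[0x24]=0x75, mem[0x22]=0xc6, mem[0x11]=0x6f

MEM[0x04,0x24,0x22,0x11] = 24 75 c6 6f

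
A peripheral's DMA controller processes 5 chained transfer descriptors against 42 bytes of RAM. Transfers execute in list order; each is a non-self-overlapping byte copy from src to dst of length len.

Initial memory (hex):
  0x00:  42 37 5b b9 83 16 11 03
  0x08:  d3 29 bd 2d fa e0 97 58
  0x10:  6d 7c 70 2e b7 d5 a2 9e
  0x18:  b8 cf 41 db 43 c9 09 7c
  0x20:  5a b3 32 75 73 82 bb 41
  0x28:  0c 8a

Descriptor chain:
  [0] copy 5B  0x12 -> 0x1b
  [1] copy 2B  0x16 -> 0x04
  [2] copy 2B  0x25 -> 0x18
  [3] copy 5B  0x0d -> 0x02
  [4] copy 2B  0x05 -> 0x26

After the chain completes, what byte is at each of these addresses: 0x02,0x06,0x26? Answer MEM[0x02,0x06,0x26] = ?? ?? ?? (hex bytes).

D0: mem[0x1b..0x1f] <- [70 2e b7 d5 a2]
D1: mem[0x04..0x05] <- [a2 9e]
D2: mem[0x18..0x19] <- [82 bb]
D3: mem[0x02..0x06] <- [e0 97 58 6d 7c]
D4: mem[0x26..0x27] <- [6d 7c]
query mem[0x02]=0xe0, mem[0x06]=0x7c, mem[0x26]=0x6d

MEM[0x02,0x06,0x26] = e0 7c 6d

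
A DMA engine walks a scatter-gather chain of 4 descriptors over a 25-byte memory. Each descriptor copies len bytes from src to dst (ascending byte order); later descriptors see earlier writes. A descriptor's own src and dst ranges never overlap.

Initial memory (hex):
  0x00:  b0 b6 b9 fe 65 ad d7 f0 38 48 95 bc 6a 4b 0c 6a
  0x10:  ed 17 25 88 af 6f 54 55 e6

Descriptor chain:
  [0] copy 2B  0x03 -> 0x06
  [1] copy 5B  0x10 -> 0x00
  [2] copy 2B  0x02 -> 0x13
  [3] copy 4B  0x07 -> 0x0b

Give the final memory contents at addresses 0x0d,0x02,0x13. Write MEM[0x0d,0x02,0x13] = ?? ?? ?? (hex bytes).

[0] 0x03->0x06 len=2 : fe 65
[1] 0x10->0x00 len=5 : ed 17 25 88 af
[2] 0x02->0x13 len=2 : 25 88
[3] 0x07->0x0b len=4 : 65 38 48 95
query mem[0x0d]=0x48, mem[0x02]=0x25, mem[0x13]=0x25

MEM[0x0d,0x02,0x13] = 48 25 25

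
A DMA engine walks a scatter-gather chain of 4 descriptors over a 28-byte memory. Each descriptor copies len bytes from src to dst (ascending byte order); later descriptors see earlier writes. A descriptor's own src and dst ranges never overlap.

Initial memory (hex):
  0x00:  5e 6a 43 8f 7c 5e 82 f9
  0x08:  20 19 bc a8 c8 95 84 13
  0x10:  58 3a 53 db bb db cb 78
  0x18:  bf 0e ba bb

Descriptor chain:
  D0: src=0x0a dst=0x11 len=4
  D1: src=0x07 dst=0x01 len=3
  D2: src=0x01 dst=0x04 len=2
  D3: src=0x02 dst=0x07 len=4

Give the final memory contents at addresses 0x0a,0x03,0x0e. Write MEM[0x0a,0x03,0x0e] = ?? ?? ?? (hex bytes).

MEM[0x0a,0x03,0x0e] = 20 19 84

D0: mem[0x11..0x14] <- [bc a8 c8 95]
D1: mem[0x01..0x03] <- [f9 20 19]
D2: mem[0x04..0x05] <- [f9 20]
D3: mem[0x07..0x0a] <- [20 19 f9 20]
query mem[0x0a]=0x20, mem[0x03]=0x19, mem[0x0e]=0x84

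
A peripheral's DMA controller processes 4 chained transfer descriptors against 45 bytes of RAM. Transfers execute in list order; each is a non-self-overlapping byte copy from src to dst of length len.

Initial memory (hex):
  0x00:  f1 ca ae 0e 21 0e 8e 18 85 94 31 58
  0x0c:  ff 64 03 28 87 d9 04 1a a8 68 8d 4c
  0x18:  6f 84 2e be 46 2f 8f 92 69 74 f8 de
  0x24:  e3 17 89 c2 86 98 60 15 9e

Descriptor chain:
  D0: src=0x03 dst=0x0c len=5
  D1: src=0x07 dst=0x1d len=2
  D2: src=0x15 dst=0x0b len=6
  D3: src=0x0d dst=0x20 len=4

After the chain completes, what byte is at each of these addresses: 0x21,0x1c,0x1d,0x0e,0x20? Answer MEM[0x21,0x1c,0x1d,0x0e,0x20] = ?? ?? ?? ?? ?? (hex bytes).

MEM[0x21,0x1c,0x1d,0x0e,0x20] = 6f 46 18 6f 4c

  after D0: wrote 5B at 0x0c = 0e210e8e18
  after D1: wrote 2B at 0x1d = 1885
  after D2: wrote 6B at 0x0b = 688d4c6f842e
  after D3: wrote 4B at 0x20 = 4c6f842e
query mem[0x21]=0x6f, mem[0x1c]=0x46, mem[0x1d]=0x18, mem[0x0e]=0x6f, mem[0x20]=0x4c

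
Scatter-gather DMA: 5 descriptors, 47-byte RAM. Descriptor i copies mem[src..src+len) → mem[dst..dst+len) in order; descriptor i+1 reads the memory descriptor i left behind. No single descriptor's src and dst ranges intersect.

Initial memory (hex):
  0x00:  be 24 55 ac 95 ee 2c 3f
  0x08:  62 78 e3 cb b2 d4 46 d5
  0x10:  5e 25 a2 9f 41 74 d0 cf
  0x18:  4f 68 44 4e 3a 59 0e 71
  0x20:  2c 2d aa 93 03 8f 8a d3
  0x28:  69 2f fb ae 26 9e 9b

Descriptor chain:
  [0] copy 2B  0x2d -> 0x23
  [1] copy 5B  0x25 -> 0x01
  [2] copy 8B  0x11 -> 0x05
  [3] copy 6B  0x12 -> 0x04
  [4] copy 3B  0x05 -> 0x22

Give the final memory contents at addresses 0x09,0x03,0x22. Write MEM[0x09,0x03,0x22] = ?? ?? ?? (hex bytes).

#0 dst[0x23+2] := {0x9e,0x9b}
#1 dst[0x01+5] := {0x8f,0x8a,0xd3,0x69,0x2f}
#2 dst[0x05+8] := {0x25,0xa2,0x9f,0x41,0x74,0xd0,0xcf,0x4f}
#3 dst[0x04+6] := {0xa2,0x9f,0x41,0x74,0xd0,0xcf}
#4 dst[0x22+3] := {0x9f,0x41,0x74}
query mem[0x09]=0xcf, mem[0x03]=0xd3, mem[0x22]=0x9f

MEM[0x09,0x03,0x22] = cf d3 9f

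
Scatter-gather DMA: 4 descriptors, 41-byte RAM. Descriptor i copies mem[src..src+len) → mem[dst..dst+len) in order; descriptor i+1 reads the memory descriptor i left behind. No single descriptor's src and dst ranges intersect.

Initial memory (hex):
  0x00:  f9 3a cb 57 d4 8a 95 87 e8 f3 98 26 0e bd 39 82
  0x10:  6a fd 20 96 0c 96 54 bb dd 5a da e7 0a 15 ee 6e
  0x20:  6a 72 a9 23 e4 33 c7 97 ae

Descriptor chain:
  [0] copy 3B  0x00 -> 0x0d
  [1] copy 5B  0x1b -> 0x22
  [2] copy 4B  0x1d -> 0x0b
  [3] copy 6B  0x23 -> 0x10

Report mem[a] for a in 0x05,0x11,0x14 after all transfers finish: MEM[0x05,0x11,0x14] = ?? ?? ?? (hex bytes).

MEM[0x05,0x11,0x14] = 8a 15 97

[0] 0x00->0x0d len=3 : f9 3a cb
[1] 0x1b->0x22 len=5 : e7 0a 15 ee 6e
[2] 0x1d->0x0b len=4 : 15 ee 6e 6a
[3] 0x23->0x10 len=6 : 0a 15 ee 6e 97 ae
query mem[0x05]=0x8a, mem[0x11]=0x15, mem[0x14]=0x97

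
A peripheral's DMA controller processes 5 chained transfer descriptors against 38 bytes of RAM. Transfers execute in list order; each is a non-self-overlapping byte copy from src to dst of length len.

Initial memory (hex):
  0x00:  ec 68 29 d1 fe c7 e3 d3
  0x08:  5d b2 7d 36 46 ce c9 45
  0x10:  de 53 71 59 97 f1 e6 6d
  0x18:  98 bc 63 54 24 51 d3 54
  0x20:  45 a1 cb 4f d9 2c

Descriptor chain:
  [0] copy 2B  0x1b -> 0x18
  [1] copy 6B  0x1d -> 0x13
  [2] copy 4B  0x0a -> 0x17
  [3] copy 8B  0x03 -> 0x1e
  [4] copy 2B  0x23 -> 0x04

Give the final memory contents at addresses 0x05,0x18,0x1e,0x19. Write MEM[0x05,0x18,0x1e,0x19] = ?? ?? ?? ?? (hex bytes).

D0: mem[0x18..0x19] <- [54 24]
D1: mem[0x13..0x18] <- [51 d3 54 45 a1 cb]
D2: mem[0x17..0x1a] <- [7d 36 46 ce]
D3: mem[0x1e..0x25] <- [d1 fe c7 e3 d3 5d b2 7d]
D4: mem[0x04..0x05] <- [5d b2]
query mem[0x05]=0xb2, mem[0x18]=0x36, mem[0x1e]=0xd1, mem[0x19]=0x46

MEM[0x05,0x18,0x1e,0x19] = b2 36 d1 46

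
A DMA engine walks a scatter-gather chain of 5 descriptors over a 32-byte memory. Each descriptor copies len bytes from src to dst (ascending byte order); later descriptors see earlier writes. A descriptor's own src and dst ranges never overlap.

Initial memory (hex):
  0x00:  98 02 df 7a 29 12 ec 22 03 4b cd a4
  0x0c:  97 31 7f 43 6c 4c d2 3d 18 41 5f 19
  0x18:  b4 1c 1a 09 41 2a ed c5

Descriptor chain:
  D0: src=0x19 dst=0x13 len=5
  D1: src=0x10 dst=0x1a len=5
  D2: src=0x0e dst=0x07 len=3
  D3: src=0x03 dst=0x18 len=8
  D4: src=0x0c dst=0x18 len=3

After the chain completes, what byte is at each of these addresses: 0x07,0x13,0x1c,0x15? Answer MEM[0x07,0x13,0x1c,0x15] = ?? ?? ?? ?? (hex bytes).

MEM[0x07,0x13,0x1c,0x15] = 7f 1c 7f 09

D0: mem[0x13..0x17] <- [1c 1a 09 41 2a]
D1: mem[0x1a..0x1e] <- [6c 4c d2 1c 1a]
D2: mem[0x07..0x09] <- [7f 43 6c]
D3: mem[0x18..0x1f] <- [7a 29 12 ec 7f 43 6c cd]
D4: mem[0x18..0x1a] <- [97 31 7f]
query mem[0x07]=0x7f, mem[0x13]=0x1c, mem[0x1c]=0x7f, mem[0x15]=0x09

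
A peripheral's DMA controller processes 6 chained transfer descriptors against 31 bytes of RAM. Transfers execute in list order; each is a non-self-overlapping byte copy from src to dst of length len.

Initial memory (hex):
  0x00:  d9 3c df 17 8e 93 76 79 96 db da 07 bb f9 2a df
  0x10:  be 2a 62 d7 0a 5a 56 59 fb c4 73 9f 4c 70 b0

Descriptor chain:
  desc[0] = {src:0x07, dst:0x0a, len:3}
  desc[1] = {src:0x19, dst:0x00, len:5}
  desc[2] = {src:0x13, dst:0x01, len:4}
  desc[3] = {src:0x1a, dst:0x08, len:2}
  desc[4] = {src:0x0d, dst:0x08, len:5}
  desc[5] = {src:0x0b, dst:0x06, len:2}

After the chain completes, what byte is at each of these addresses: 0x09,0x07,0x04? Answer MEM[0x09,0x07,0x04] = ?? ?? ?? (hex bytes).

D0: mem[0x0a..0x0c] <- [79 96 db]
D1: mem[0x00..0x04] <- [c4 73 9f 4c 70]
D2: mem[0x01..0x04] <- [d7 0a 5a 56]
D3: mem[0x08..0x09] <- [73 9f]
D4: mem[0x08..0x0c] <- [f9 2a df be 2a]
D5: mem[0x06..0x07] <- [be 2a]
query mem[0x09]=0x2a, mem[0x07]=0x2a, mem[0x04]=0x56

MEM[0x09,0x07,0x04] = 2a 2a 56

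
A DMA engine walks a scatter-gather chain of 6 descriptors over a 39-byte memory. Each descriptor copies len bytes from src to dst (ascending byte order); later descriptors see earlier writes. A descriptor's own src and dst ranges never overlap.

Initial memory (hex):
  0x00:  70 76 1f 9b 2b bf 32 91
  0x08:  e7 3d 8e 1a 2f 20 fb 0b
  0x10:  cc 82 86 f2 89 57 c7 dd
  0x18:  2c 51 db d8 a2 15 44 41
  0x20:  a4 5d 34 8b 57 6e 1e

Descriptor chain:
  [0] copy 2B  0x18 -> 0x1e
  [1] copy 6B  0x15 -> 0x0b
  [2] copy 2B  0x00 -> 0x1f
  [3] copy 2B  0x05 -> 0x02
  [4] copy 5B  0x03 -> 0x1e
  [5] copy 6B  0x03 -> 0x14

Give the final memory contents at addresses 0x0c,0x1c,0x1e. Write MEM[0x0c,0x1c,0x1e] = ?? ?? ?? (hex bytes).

D0: mem[0x1e..0x1f] <- [2c 51]
D1: mem[0x0b..0x10] <- [57 c7 dd 2c 51 db]
D2: mem[0x1f..0x20] <- [70 76]
D3: mem[0x02..0x03] <- [bf 32]
D4: mem[0x1e..0x22] <- [32 2b bf 32 91]
D5: mem[0x14..0x19] <- [32 2b bf 32 91 e7]
query mem[0x0c]=0xc7, mem[0x1c]=0xa2, mem[0x1e]=0x32

MEM[0x0c,0x1c,0x1e] = c7 a2 32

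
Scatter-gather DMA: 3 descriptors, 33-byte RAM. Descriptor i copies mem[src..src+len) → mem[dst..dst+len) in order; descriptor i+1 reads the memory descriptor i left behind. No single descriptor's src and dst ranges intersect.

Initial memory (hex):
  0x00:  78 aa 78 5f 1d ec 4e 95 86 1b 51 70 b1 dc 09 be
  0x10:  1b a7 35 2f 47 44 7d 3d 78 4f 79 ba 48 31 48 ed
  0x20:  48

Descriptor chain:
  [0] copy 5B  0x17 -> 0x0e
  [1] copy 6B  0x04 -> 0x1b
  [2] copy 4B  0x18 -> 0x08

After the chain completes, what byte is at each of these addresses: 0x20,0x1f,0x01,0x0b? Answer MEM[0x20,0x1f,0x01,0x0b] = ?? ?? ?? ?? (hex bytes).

[0] 0x17->0x0e len=5 : 3d 78 4f 79 ba
[1] 0x04->0x1b len=6 : 1d ec 4e 95 86 1b
[2] 0x18->0x08 len=4 : 78 4f 79 1d
query mem[0x20]=0x1b, mem[0x1f]=0x86, mem[0x01]=0xaa, mem[0x0b]=0x1d

MEM[0x20,0x1f,0x01,0x0b] = 1b 86 aa 1d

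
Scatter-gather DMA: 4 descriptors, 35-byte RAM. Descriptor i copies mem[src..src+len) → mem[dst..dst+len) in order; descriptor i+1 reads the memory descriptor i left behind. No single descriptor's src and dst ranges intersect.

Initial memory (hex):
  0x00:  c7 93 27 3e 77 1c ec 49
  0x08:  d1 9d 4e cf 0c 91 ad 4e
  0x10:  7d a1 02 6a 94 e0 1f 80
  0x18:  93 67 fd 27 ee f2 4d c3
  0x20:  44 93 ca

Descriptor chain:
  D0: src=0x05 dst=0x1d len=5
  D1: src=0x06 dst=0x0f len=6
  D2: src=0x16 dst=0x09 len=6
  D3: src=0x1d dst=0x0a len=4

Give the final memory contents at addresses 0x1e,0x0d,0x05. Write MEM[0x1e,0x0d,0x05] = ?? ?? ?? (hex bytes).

MEM[0x1e,0x0d,0x05] = ec d1 1c

[0] 0x05->0x1d len=5 : 1c ec 49 d1 9d
[1] 0x06->0x0f len=6 : ec 49 d1 9d 4e cf
[2] 0x16->0x09 len=6 : 1f 80 93 67 fd 27
[3] 0x1d->0x0a len=4 : 1c ec 49 d1
query mem[0x1e]=0xec, mem[0x0d]=0xd1, mem[0x05]=0x1c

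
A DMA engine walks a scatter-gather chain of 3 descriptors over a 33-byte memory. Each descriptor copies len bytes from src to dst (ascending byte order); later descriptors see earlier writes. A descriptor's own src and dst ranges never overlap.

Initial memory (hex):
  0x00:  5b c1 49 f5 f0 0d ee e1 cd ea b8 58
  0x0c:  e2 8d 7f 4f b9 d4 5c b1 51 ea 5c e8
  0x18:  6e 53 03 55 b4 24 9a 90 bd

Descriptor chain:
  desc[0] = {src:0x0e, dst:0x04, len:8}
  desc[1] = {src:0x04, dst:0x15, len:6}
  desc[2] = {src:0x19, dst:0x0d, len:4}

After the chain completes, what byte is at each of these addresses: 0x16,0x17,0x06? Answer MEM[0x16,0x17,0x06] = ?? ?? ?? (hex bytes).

MEM[0x16,0x17,0x06] = 4f b9 b9

  after D0: wrote 8B at 0x04 = 7f4fb9d45cb151ea
  after D1: wrote 6B at 0x15 = 7f4fb9d45cb1
  after D2: wrote 4B at 0x0d = 5cb155b4
query mem[0x16]=0x4f, mem[0x17]=0xb9, mem[0x06]=0xb9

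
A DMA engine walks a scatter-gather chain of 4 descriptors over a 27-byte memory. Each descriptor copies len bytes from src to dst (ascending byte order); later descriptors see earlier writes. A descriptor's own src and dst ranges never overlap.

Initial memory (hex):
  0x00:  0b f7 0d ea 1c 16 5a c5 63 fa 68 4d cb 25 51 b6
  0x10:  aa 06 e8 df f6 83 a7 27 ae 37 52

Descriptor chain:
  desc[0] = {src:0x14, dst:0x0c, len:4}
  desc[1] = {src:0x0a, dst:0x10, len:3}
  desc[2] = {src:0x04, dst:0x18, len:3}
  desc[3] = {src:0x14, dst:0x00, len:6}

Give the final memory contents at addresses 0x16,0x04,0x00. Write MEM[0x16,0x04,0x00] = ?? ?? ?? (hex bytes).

MEM[0x16,0x04,0x00] = a7 1c f6

[0] 0x14->0x0c len=4 : f6 83 a7 27
[1] 0x0a->0x10 len=3 : 68 4d f6
[2] 0x04->0x18 len=3 : 1c 16 5a
[3] 0x14->0x00 len=6 : f6 83 a7 27 1c 16
query mem[0x16]=0xa7, mem[0x04]=0x1c, mem[0x00]=0xf6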